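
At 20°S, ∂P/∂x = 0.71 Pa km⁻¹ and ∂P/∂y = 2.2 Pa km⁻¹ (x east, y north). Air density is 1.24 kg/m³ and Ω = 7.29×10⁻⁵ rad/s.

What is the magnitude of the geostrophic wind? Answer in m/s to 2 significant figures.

Coriolis parameter at 20°S:
f = 2Ω sin φ = 2 × 7.29×10⁻⁵ × sin 20° = 4.99×10⁻⁵ s⁻¹
In the Southern Hemisphere f is negative: f = −4.99×10⁻⁵ s⁻¹.
Component geostrophic relations (x east, y north):
u_g = −(1/(fρ)) ∂P/∂y,  v_g = (1/(fρ)) ∂P/∂x
u_g = −(2.2×10⁻³)/(−4.99×10⁻⁵ × 1.24) = 35.6 m/s;  v_g = (0.71×10⁻³)/(−4.99×10⁻⁵ × 1.24) = −11.5 m/s
|V_g| = √(u_g² + v_g²) = 37.4 m/s

37 m/s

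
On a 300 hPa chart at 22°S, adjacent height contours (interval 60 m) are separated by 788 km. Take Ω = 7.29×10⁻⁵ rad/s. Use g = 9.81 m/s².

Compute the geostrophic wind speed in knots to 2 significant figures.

27 knots

Coriolis parameter at 22°S:
f = 2Ω sin φ = 2 × 7.29×10⁻⁵ × sin 22° = 5.46×10⁻⁵ s⁻¹
Height gradient: |∂Z/∂n| = 60 m / 788000 m = 7.61×10⁻⁵
On a pressure surface, geostrophic balance gives V_g = (g/f)|∂Z/∂n|:
V_g = 9.81 × 7.61×10⁻⁵ / 5.46×10⁻⁵ = 13.7 m/s
Converting: 13.7 m/s × 1.944 = 27 knots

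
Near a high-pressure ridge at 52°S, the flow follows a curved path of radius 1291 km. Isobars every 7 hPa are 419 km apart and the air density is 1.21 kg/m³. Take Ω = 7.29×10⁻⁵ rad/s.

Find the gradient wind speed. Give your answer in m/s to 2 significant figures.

13 m/s

Coriolis parameter at 52°S:
f = 2Ω sin φ = 2 × 7.29×10⁻⁵ × sin 52° = 1.15×10⁻⁴ s⁻¹
Pressure gradient: |∂P/∂n| = 700 Pa / 419000 m = 1.67×10⁻³ Pa/m
Geostrophic speed: V_g = |∂P/∂n|/(fρ) = 1.67×10⁻³/(1.15×10⁻⁴ × 1.21) = 12.0 m/s
Around a high, pressure-gradient force acts outward with centrifugal, so Coriolis balances both:
fV = (1/ρ)|∂P/∂n| + V²/R  →  V² − fR·V + fR·V_g = 0
With fR = 1.15×10⁻⁴ × 1291×10³ m = 148 m/s:
V = [fR − √((fR)² − 4 fR V_g)]/2 = [148 − √(148² − 4×148×12)]/2 = 13.2 m/s
Supergeostrophic (V > V_g = 12 m/s), as expected around a high.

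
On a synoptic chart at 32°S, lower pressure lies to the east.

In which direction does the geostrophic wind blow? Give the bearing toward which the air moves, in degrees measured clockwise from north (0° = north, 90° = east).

The pressure-gradient force points toward the east (bearing 090°).
Geostrophic balance: in the Southern Hemisphere the Coriolis force deflects motion to the left, so the geostrophic wind blows 90° to the left of the pressure-gradient force (low pressure on the right).
Rotating 090° by 90° counterclockwise gives 000° — the wind blows toward the north.

000°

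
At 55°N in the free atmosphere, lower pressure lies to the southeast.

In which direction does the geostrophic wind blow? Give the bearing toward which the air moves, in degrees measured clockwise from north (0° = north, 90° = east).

The pressure-gradient force points toward the southeast (bearing 135°).
Geostrophic balance: in the Northern Hemisphere the Coriolis force deflects motion to the right, so the geostrophic wind blows 90° to the right of the pressure-gradient force (low pressure on the left).
Rotating 135° by 90° clockwise gives 225° — the wind blows toward the southwest.

225°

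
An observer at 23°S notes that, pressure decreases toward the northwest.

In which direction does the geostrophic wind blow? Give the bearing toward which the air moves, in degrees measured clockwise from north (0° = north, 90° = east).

The pressure-gradient force points toward the northwest (bearing 315°).
Geostrophic balance: in the Southern Hemisphere the Coriolis force deflects motion to the left, so the geostrophic wind blows 90° to the left of the pressure-gradient force (low pressure on the right).
Rotating 315° by 90° counterclockwise gives 225° — the wind blows toward the southwest.

225°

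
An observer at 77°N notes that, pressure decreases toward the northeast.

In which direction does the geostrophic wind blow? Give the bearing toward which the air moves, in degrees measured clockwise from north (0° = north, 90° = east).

135°

The pressure-gradient force points toward the northeast (bearing 045°).
Geostrophic balance: in the Northern Hemisphere the Coriolis force deflects motion to the right, so the geostrophic wind blows 90° to the right of the pressure-gradient force (low pressure on the left).
Rotating 045° by 90° clockwise gives 135° — the wind blows toward the southeast.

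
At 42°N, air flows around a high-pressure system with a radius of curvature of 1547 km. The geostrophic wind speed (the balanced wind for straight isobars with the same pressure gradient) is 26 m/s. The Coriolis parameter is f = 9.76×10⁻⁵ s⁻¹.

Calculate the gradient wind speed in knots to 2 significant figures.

65 knots

Around a high, pressure-gradient force acts outward with centrifugal, so Coriolis balances both:
fV = (1/ρ)|∂P/∂n| + V²/R  →  V² − fR·V + fR·V_g = 0
With fR = 9.76×10⁻⁵ × 1547×10³ m = 151 m/s:
V = [fR − √((fR)² − 4 fR V_g)]/2 = [151 − √(151² − 4×151×26)]/2 = 33.4 m/s
Supergeostrophic (V > V_g = 26 m/s), as expected around a high.
Converting: 33.4 m/s × 1.944 = 65 knots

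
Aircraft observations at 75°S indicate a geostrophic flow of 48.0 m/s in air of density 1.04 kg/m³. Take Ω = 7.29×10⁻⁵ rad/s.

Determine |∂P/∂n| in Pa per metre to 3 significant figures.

Coriolis parameter at 75°S:
f = 2Ω sin φ = 2 × 7.29×10⁻⁵ × sin 75° = 1.41×10⁻⁴ s⁻¹
Geostrophic balance rearranged: |∂P/∂n| = f ρ V_g
|∂P/∂n| = 1.41×10⁻⁴ × 1.04 × 48.0 = 7.03×10⁻³ Pa/m

7.03×10⁻³ Pa/m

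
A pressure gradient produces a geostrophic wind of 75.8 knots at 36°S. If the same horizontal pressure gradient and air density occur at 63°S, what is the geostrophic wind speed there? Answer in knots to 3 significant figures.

With the same pressure gradient and density, V_g ∝ 1/f ∝ 1/sin φ.
V₂ = V₁ · sin φ₁ / sin φ₂ = 75.8 × sin 36° / sin 63°
V₂ = 75.8 × 0.5878/0.8910 = 50.0 knots

50.0 knots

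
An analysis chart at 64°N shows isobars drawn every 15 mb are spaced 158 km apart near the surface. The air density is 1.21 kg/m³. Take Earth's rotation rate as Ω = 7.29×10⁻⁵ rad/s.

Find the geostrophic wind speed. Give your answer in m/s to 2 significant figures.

Coriolis parameter at 64°N:
f = 2Ω sin φ = 2 × 7.29×10⁻⁵ × sin 64° = 1.31×10⁻⁴ s⁻¹
Pressure gradient: |∂P/∂n| = 1500 Pa / 158000 m = 9.49×10⁻³ Pa/m
Geostrophic balance (pressure-gradient force = Coriolis force):
V_g = (1/(fρ)) |∂P/∂n| = 9.49×10⁻³ / (1.31×10⁻⁴ × 1.21) = 59.9 m/s

60 m/s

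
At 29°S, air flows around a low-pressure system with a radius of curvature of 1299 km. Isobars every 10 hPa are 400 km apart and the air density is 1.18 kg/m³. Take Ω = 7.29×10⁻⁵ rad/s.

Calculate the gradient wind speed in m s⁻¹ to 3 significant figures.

Coriolis parameter at 29°S:
f = 2Ω sin φ = 2 × 7.29×10⁻⁵ × sin 29° = 7.07×10⁻⁵ s⁻¹
Pressure gradient: |∂P/∂n| = 1000 Pa / 400000 m = 2.50×10⁻³ Pa/m
Geostrophic speed: V_g = |∂P/∂n|/(fρ) = 2.50×10⁻³/(7.07×10⁻⁵ × 1.18) = 30.0 m/s
Around a low, centrifugal force acts outward with Coriolis, so pressure-gradient force balances both:
(1/ρ)|∂P/∂n| = fV + V²/R  →  V² + fR·V − fR·V_g = 0
With fR = 7.07×10⁻⁵ × 1299×10³ m = 91.8 m/s:
V = [−fR + √((fR)² + 4 fR V_g)]/2 = [−91.8 + √(91.8² + 4×91.8×30)]/2 = 23.8 m/s
Subgeostrophic (V < V_g = 30 m/s), as expected around a low.

23.8 m s⁻¹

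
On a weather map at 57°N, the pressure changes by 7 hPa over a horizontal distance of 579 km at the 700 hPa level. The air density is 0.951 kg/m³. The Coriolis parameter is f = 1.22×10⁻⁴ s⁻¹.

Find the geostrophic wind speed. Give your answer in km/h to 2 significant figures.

38 km/h

Pressure gradient: |∂P/∂n| = 700 Pa / 579000 m = 1.21×10⁻³ Pa/m
Geostrophic balance (pressure-gradient force = Coriolis force):
V_g = (1/(fρ)) |∂P/∂n| = 1.21×10⁻³ / (1.22×10⁻⁴ × 0.951) = 10.4 m/s
Converting: 10.4 m/s × 3.6 = 38 km/h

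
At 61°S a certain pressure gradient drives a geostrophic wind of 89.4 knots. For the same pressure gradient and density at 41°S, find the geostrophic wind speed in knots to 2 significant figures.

With the same pressure gradient and density, V_g ∝ 1/f ∝ 1/sin φ.
V₂ = V₁ · sin φ₁ / sin φ₂ = 89.4 × sin 61° / sin 41°
V₂ = 89.4 × 0.8746/0.6561 = 120 knots

120 knots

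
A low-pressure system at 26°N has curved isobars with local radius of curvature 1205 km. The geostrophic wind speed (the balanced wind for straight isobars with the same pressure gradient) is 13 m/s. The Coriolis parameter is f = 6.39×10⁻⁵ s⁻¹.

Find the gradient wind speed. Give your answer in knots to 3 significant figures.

22.0 knots

Around a low, centrifugal force acts outward with Coriolis, so pressure-gradient force balances both:
(1/ρ)|∂P/∂n| = fV + V²/R  →  V² + fR·V − fR·V_g = 0
With fR = 6.39×10⁻⁵ × 1205×10³ m = 77.0 m/s:
V = [−fR + √((fR)² + 4 fR V_g)]/2 = [−77.0 + √(77.0² + 4×77.0×13)]/2 = 11.3 m/s
Subgeostrophic (V < V_g = 13 m/s), as expected around a low.
Converting: 11.3 m/s × 1.944 = 22.0 knots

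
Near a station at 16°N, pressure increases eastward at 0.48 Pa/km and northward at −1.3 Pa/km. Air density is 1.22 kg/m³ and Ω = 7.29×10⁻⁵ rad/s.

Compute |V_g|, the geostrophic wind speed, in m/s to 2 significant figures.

28 m/s

Coriolis parameter at 16°N:
f = 2Ω sin φ = 2 × 7.29×10⁻⁵ × sin 16° = 4.02×10⁻⁵ s⁻¹
Component geostrophic relations (x east, y north):
u_g = −(1/(fρ)) ∂P/∂y,  v_g = (1/(fρ)) ∂P/∂x
u_g = −(−1.3×10⁻³)/(4.02×10⁻⁵ × 1.22) = 26.5 m/s;  v_g = (0.48×10⁻³)/(4.02×10⁻⁵ × 1.22) = 9.79 m/s
|V_g| = √(u_g² + v_g²) = 28.3 m/s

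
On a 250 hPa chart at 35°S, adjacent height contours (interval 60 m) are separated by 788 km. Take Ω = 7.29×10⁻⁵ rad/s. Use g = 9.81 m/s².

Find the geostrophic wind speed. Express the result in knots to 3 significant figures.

Coriolis parameter at 35°S:
f = 2Ω sin φ = 2 × 7.29×10⁻⁵ × sin 35° = 8.36×10⁻⁵ s⁻¹
Height gradient: |∂Z/∂n| = 60 m / 788000 m = 7.61×10⁻⁵
On a pressure surface, geostrophic balance gives V_g = (g/f)|∂Z/∂n|:
V_g = 9.81 × 7.61×10⁻⁵ / 8.36×10⁻⁵ = 8.93 m/s
Converting: 8.93 m/s × 1.944 = 17.4 knots

17.4 knots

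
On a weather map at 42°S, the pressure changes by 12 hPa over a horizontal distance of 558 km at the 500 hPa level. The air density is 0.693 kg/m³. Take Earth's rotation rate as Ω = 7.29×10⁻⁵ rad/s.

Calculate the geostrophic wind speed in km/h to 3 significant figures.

Coriolis parameter at 42°S:
f = 2Ω sin φ = 2 × 7.29×10⁻⁵ × sin 42° = 9.76×10⁻⁵ s⁻¹
Pressure gradient: |∂P/∂n| = 1200 Pa / 558000 m = 2.15×10⁻³ Pa/m
Geostrophic balance (pressure-gradient force = Coriolis force):
V_g = (1/(fρ)) |∂P/∂n| = 2.15×10⁻³ / (9.76×10⁻⁵ × 0.693) = 31.8 m/s
Converting: 31.8 m/s × 3.6 = 115 km/h

115 km/h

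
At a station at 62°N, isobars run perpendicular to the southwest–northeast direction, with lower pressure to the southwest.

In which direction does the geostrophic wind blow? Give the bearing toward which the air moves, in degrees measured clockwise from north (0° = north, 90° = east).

315°

The pressure-gradient force points toward the southwest (bearing 225°).
Geostrophic balance: in the Northern Hemisphere the Coriolis force deflects motion to the right, so the geostrophic wind blows 90° to the right of the pressure-gradient force (low pressure on the left).
Rotating 225° by 90° clockwise gives 315° — the wind blows toward the northwest.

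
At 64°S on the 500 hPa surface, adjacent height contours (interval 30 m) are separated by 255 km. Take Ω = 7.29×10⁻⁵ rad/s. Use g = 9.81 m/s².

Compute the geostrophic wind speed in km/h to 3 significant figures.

31.7 km/h

Coriolis parameter at 64°S:
f = 2Ω sin φ = 2 × 7.29×10⁻⁵ × sin 64° = 1.31×10⁻⁴ s⁻¹
Height gradient: |∂Z/∂n| = 30 m / 255000 m = 1.18×10⁻⁴
On a pressure surface, geostrophic balance gives V_g = (g/f)|∂Z/∂n|:
V_g = 9.81 × 1.18×10⁻⁴ / 1.31×10⁻⁴ = 8.81 m/s
Converting: 8.81 m/s × 3.6 = 31.7 km/h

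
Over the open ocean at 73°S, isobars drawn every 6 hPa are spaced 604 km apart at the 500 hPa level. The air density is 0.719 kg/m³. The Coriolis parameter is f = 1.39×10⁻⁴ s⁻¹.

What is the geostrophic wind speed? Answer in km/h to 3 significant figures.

Pressure gradient: |∂P/∂n| = 600 Pa / 604000 m = 9.93×10⁻⁴ Pa/m
Geostrophic balance (pressure-gradient force = Coriolis force):
V_g = (1/(fρ)) |∂P/∂n| = 9.93×10⁻⁴ / (1.39×10⁻⁴ × 0.719) = 9.94 m/s
Converting: 9.94 m/s × 3.6 = 35.8 km/h

35.8 km/h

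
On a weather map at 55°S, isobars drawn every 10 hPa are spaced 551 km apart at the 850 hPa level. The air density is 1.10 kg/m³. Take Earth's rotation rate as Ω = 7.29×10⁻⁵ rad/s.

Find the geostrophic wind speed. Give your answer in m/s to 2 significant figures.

Coriolis parameter at 55°S:
f = 2Ω sin φ = 2 × 7.29×10⁻⁵ × sin 55° = 1.19×10⁻⁴ s⁻¹
Pressure gradient: |∂P/∂n| = 1000 Pa / 551000 m = 1.81×10⁻³ Pa/m
Geostrophic balance (pressure-gradient force = Coriolis force):
V_g = (1/(fρ)) |∂P/∂n| = 1.81×10⁻³ / (1.19×10⁻⁴ × 1.10) = 13.8 m/s

14 m/s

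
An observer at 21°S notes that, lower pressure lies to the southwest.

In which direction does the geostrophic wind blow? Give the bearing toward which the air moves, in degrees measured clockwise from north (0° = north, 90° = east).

135°

The pressure-gradient force points toward the southwest (bearing 225°).
Geostrophic balance: in the Southern Hemisphere the Coriolis force deflects motion to the left, so the geostrophic wind blows 90° to the left of the pressure-gradient force (low pressure on the right).
Rotating 225° by 90° counterclockwise gives 135° — the wind blows toward the southeast.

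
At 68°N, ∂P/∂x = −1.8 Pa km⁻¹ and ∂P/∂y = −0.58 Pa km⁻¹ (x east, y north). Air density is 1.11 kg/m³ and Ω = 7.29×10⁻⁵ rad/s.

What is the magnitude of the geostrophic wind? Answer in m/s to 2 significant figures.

Coriolis parameter at 68°N:
f = 2Ω sin φ = 2 × 7.29×10⁻⁵ × sin 68° = 1.35×10⁻⁴ s⁻¹
Component geostrophic relations (x east, y north):
u_g = −(1/(fρ)) ∂P/∂y,  v_g = (1/(fρ)) ∂P/∂x
u_g = −(−0.58×10⁻³)/(1.35×10⁻⁴ × 1.11) = 3.87 m/s;  v_g = (−1.8×10⁻³)/(1.35×10⁻⁴ × 1.11) = −12.0 m/s
|V_g| = √(u_g² + v_g²) = 12.6 m/s

13 m/s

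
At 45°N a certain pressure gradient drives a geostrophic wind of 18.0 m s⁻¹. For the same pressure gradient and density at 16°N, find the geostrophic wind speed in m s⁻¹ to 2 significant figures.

46 m s⁻¹

With the same pressure gradient and density, V_g ∝ 1/f ∝ 1/sin φ.
V₂ = V₁ · sin φ₁ / sin φ₂ = 18.0 × sin 45° / sin 16°
V₂ = 18.0 × 0.7071/0.2756 = 46 m s⁻¹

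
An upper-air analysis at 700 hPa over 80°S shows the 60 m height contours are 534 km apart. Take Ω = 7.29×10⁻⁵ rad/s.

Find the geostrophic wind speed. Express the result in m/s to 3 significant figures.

7.68 m/s

Coriolis parameter at 80°S:
f = 2Ω sin φ = 2 × 7.29×10⁻⁵ × sin 80° = 1.44×10⁻⁴ s⁻¹
Height gradient: |∂Z/∂n| = 60 m / 534000 m = 1.12×10⁻⁴
On a pressure surface, geostrophic balance gives V_g = (g/f)|∂Z/∂n|:
V_g = 9.81 × 1.12×10⁻⁴ / 1.44×10⁻⁴ = 7.68 m/s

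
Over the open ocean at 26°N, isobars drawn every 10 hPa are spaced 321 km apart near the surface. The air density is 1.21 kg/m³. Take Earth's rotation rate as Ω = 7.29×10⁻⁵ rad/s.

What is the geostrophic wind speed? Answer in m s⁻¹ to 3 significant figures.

40.3 m s⁻¹

Coriolis parameter at 26°N:
f = 2Ω sin φ = 2 × 7.29×10⁻⁵ × sin 26° = 6.39×10⁻⁵ s⁻¹
Pressure gradient: |∂P/∂n| = 1000 Pa / 321000 m = 3.12×10⁻³ Pa/m
Geostrophic balance (pressure-gradient force = Coriolis force):
V_g = (1/(fρ)) |∂P/∂n| = 3.12×10⁻³ / (6.39×10⁻⁵ × 1.21) = 40.3 m/s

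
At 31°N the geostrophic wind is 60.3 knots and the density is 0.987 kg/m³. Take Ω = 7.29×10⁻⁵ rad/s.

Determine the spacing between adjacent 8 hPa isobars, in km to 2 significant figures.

Coriolis parameter at 31°N:
f = 2Ω sin φ = 2 × 7.29×10⁻⁵ × sin 31° = 7.51×10⁻⁵ s⁻¹
Wind speed in SI: 60.3 knots = 31.0 m/s
Geostrophic balance rearranged: |∂P/∂n| = f ρ V_g
|∂P/∂n| = 7.51×10⁻⁵ × 0.987 × 31.0 = 2.30×10⁻³ Pa/m
Isobar spacing: Δn = ΔP/|∂P/∂n| = 800 Pa / 2.30×10⁻³ Pa/m = 347953 m ≈ 350 km

350 km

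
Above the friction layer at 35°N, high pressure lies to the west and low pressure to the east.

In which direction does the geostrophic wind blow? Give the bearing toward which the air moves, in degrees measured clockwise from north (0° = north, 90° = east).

The pressure-gradient force points toward the east (bearing 090°).
Geostrophic balance: in the Northern Hemisphere the Coriolis force deflects motion to the right, so the geostrophic wind blows 90° to the right of the pressure-gradient force (low pressure on the left).
Rotating 090° by 90° clockwise gives 180° — the wind blows toward the south.

180°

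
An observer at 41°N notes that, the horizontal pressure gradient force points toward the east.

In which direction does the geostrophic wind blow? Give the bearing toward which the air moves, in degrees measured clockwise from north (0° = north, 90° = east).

The pressure-gradient force points toward the east (bearing 090°).
Geostrophic balance: in the Northern Hemisphere the Coriolis force deflects motion to the right, so the geostrophic wind blows 90° to the right of the pressure-gradient force (low pressure on the left).
Rotating 090° by 90° clockwise gives 180° — the wind blows toward the south.

180°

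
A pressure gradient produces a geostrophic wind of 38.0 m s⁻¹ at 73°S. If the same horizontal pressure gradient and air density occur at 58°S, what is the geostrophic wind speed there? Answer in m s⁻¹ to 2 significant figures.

43 m s⁻¹

With the same pressure gradient and density, V_g ∝ 1/f ∝ 1/sin φ.
V₂ = V₁ · sin φ₁ / sin φ₂ = 38.0 × sin 73° / sin 58°
V₂ = 38.0 × 0.9563/0.8480 = 43 m s⁻¹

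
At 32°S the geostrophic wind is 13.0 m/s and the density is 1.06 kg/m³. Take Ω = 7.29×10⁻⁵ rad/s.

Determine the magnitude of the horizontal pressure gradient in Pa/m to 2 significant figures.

1.1×10⁻³ Pa/m

Coriolis parameter at 32°S:
f = 2Ω sin φ = 2 × 7.29×10⁻⁵ × sin 32° = 7.73×10⁻⁵ s⁻¹
Geostrophic balance rearranged: |∂P/∂n| = f ρ V_g
|∂P/∂n| = 7.73×10⁻⁵ × 1.06 × 13.0 = 1.06×10⁻³ Pa/m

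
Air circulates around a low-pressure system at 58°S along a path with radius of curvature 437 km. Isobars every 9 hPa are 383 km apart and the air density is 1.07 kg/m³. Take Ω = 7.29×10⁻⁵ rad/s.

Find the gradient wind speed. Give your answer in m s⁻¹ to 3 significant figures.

Coriolis parameter at 58°S:
f = 2Ω sin φ = 2 × 7.29×10⁻⁵ × sin 58° = 1.24×10⁻⁴ s⁻¹
Pressure gradient: |∂P/∂n| = 900 Pa / 383000 m = 2.35×10⁻³ Pa/m
Geostrophic speed: V_g = |∂P/∂n|/(fρ) = 2.35×10⁻³/(1.24×10⁻⁴ × 1.07) = 17.8 m/s
Around a low, centrifugal force acts outward with Coriolis, so pressure-gradient force balances both:
(1/ρ)|∂P/∂n| = fV + V²/R  →  V² + fR·V − fR·V_g = 0
With fR = 1.24×10⁻⁴ × 437×10³ m = 54.0 m/s:
V = [−fR + √((fR)² + 4 fR V_g)]/2 = [−54.0 + √(54.0² + 4×54.0×17.8)]/2 = 14.1 m/s
Subgeostrophic (V < V_g = 17.8 m/s), as expected around a low.

14.1 m s⁻¹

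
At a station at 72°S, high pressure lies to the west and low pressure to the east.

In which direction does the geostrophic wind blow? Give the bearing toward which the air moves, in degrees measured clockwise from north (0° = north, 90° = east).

000°

The pressure-gradient force points toward the east (bearing 090°).
Geostrophic balance: in the Southern Hemisphere the Coriolis force deflects motion to the left, so the geostrophic wind blows 90° to the left of the pressure-gradient force (low pressure on the right).
Rotating 090° by 90° counterclockwise gives 000° — the wind blows toward the north.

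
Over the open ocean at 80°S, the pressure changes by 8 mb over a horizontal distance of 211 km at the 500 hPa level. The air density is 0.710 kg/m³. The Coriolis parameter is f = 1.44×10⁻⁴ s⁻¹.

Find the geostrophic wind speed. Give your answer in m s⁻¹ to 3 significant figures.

37.1 m s⁻¹

Pressure gradient: |∂P/∂n| = 800 Pa / 211000 m = 3.79×10⁻³ Pa/m
Geostrophic balance (pressure-gradient force = Coriolis force):
V_g = (1/(fρ)) |∂P/∂n| = 3.79×10⁻³ / (1.44×10⁻⁴ × 0.710) = 37.1 m/s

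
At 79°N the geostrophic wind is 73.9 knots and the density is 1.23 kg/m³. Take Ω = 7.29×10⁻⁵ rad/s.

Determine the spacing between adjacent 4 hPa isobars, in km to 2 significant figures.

Coriolis parameter at 79°N:
f = 2Ω sin φ = 2 × 7.29×10⁻⁵ × sin 79° = 1.43×10⁻⁴ s⁻¹
Wind speed in SI: 73.9 knots = 38.0 m/s
Geostrophic balance rearranged: |∂P/∂n| = f ρ V_g
|∂P/∂n| = 1.43×10⁻⁴ × 1.23 × 38.0 = 6.69×10⁻³ Pa/m
Isobar spacing: Δn = ΔP/|∂P/∂n| = 400 Pa / 6.69×10⁻³ Pa/m = 59768 m ≈ 60 km

60 km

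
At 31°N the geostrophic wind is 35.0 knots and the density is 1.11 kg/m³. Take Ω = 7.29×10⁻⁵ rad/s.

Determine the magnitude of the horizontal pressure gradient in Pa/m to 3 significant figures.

1.50×10⁻³ Pa/m

Coriolis parameter at 31°N:
f = 2Ω sin φ = 2 × 7.29×10⁻⁵ × sin 31° = 7.51×10⁻⁵ s⁻¹
Wind speed in SI: 35.0 knots = 18.0 m/s
Geostrophic balance rearranged: |∂P/∂n| = f ρ V_g
|∂P/∂n| = 7.51×10⁻⁵ × 1.11 × 18.0 = 1.50×10⁻³ Pa/m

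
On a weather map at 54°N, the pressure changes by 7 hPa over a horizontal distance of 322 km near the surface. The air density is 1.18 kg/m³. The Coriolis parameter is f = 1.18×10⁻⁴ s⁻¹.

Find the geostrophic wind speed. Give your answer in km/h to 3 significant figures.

Pressure gradient: |∂P/∂n| = 700 Pa / 322000 m = 2.17×10⁻³ Pa/m
Geostrophic balance (pressure-gradient force = Coriolis force):
V_g = (1/(fρ)) |∂P/∂n| = 2.17×10⁻³ / (1.18×10⁻⁴ × 1.18) = 15.6 m/s
Converting: 15.6 m/s × 3.6 = 56.2 km/h

56.2 km/h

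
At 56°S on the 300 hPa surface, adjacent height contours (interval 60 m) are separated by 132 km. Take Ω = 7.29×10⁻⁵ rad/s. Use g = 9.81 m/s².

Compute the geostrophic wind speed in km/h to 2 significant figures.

Coriolis parameter at 56°S:
f = 2Ω sin φ = 2 × 7.29×10⁻⁵ × sin 56° = 1.21×10⁻⁴ s⁻¹
Height gradient: |∂Z/∂n| = 60 m / 132000 m = 4.55×10⁻⁴
On a pressure surface, geostrophic balance gives V_g = (g/f)|∂Z/∂n|:
V_g = 9.81 × 4.55×10⁻⁴ / 1.21×10⁻⁴ = 36.9 m/s
Converting: 36.9 m/s × 3.6 = 130 km/h

130 km/h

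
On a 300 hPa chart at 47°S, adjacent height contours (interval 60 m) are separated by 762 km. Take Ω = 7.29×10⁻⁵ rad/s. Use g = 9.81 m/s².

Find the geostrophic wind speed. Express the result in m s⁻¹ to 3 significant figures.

Coriolis parameter at 47°S:
f = 2Ω sin φ = 2 × 7.29×10⁻⁵ × sin 47° = 1.07×10⁻⁴ s⁻¹
Height gradient: |∂Z/∂n| = 60 m / 762000 m = 7.87×10⁻⁵
On a pressure surface, geostrophic balance gives V_g = (g/f)|∂Z/∂n|:
V_g = 9.81 × 7.87×10⁻⁵ / 1.07×10⁻⁴ = 7.24 m/s

7.24 m s⁻¹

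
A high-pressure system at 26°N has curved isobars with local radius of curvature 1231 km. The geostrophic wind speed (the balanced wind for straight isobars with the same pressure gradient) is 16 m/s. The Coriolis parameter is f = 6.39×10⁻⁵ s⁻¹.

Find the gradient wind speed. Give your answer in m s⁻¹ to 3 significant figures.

22.4 m s⁻¹

Around a high, pressure-gradient force acts outward with centrifugal, so Coriolis balances both:
fV = (1/ρ)|∂P/∂n| + V²/R  →  V² − fR·V + fR·V_g = 0
With fR = 6.39×10⁻⁵ × 1231×10³ m = 78.7 m/s:
V = [fR − √((fR)² − 4 fR V_g)]/2 = [78.7 − √(78.7² − 4×78.7×16)]/2 = 22.4 m/s
Supergeostrophic (V > V_g = 16 m/s), as expected around a high.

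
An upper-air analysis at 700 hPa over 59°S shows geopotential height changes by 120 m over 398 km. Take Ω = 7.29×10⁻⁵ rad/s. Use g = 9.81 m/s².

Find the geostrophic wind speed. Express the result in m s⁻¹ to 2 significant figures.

24 m s⁻¹

Coriolis parameter at 59°S:
f = 2Ω sin φ = 2 × 7.29×10⁻⁵ × sin 59° = 1.25×10⁻⁴ s⁻¹
Height gradient: |∂Z/∂n| = 120 m / 398000 m = 3.02×10⁻⁴
On a pressure surface, geostrophic balance gives V_g = (g/f)|∂Z/∂n|:
V_g = 9.81 × 3.02×10⁻⁴ / 1.25×10⁻⁴ = 23.7 m/s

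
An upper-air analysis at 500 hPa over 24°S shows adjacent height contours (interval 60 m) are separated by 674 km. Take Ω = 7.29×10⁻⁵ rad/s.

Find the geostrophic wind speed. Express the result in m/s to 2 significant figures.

Coriolis parameter at 24°S:
f = 2Ω sin φ = 2 × 7.29×10⁻⁵ × sin 24° = 5.93×10⁻⁵ s⁻¹
Height gradient: |∂Z/∂n| = 60 m / 674000 m = 8.90×10⁻⁵
On a pressure surface, geostrophic balance gives V_g = (g/f)|∂Z/∂n|:
V_g = 9.81 × 8.90×10⁻⁵ / 5.93×10⁻⁵ = 14.7 m/s

15 m/s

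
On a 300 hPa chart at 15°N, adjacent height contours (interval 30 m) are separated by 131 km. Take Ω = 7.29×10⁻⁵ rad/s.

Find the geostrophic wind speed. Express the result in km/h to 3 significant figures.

214 km/h

Coriolis parameter at 15°N:
f = 2Ω sin φ = 2 × 7.29×10⁻⁵ × sin 15° = 3.77×10⁻⁵ s⁻¹
Height gradient: |∂Z/∂n| = 30 m / 131000 m = 2.29×10⁻⁴
On a pressure surface, geostrophic balance gives V_g = (g/f)|∂Z/∂n|:
V_g = 9.81 × 2.29×10⁻⁴ / 3.77×10⁻⁵ = 59.5 m/s
Converting: 59.5 m/s × 3.6 = 214 km/h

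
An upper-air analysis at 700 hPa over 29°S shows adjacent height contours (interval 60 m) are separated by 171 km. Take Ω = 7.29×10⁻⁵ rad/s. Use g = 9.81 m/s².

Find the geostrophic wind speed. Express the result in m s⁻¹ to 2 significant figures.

Coriolis parameter at 29°S:
f = 2Ω sin φ = 2 × 7.29×10⁻⁵ × sin 29° = 7.07×10⁻⁵ s⁻¹
Height gradient: |∂Z/∂n| = 60 m / 171000 m = 3.51×10⁻⁴
On a pressure surface, geostrophic balance gives V_g = (g/f)|∂Z/∂n|:
V_g = 9.81 × 3.51×10⁻⁴ / 7.07×10⁻⁵ = 48.7 m/s

49 m s⁻¹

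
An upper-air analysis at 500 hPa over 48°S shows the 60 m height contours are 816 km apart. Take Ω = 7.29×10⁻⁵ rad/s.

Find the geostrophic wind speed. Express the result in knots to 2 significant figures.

13 knots

Coriolis parameter at 48°S:
f = 2Ω sin φ = 2 × 7.29×10⁻⁵ × sin 48° = 1.08×10⁻⁴ s⁻¹
Height gradient: |∂Z/∂n| = 60 m / 816000 m = 7.35×10⁻⁵
On a pressure surface, geostrophic balance gives V_g = (g/f)|∂Z/∂n|:
V_g = 9.81 × 7.35×10⁻⁵ / 1.08×10⁻⁴ = 6.66 m/s
Converting: 6.66 m/s × 1.944 = 13 knots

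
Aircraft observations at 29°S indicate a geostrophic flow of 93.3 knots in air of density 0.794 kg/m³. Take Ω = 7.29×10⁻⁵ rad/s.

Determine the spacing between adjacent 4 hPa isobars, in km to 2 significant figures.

150 km

Coriolis parameter at 29°S:
f = 2Ω sin φ = 2 × 7.29×10⁻⁵ × sin 29° = 7.07×10⁻⁵ s⁻¹
Wind speed in SI: 93.3 knots = 48.0 m/s
Geostrophic balance rearranged: |∂P/∂n| = f ρ V_g
|∂P/∂n| = 7.07×10⁻⁵ × 0.794 × 48.0 = 2.69×10⁻³ Pa/m
Isobar spacing: Δn = ΔP/|∂P/∂n| = 400 Pa / 2.69×10⁻³ Pa/m = 148488 m ≈ 150 km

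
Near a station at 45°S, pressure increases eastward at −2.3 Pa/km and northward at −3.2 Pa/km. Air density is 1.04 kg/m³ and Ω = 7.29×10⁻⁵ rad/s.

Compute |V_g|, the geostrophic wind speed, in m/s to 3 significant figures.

Coriolis parameter at 45°S:
f = 2Ω sin φ = 2 × 7.29×10⁻⁵ × sin 45° = 1.03×10⁻⁴ s⁻¹
In the Southern Hemisphere f is negative: f = −1.03×10⁻⁴ s⁻¹.
Component geostrophic relations (x east, y north):
u_g = −(1/(fρ)) ∂P/∂y,  v_g = (1/(fρ)) ∂P/∂x
u_g = −(−3.2×10⁻³)/(−1.03×10⁻⁴ × 1.04) = −29.8 m/s;  v_g = (−2.3×10⁻³)/(−1.03×10⁻⁴ × 1.04) = 21.5 m/s
|V_g| = √(u_g² + v_g²) = 36.8 m/s

36.8 m/s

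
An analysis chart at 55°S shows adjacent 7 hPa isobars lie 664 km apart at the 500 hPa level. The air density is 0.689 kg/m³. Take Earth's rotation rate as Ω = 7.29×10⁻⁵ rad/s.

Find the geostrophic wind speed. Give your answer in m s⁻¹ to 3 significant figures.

Coriolis parameter at 55°S:
f = 2Ω sin φ = 2 × 7.29×10⁻⁵ × sin 55° = 1.19×10⁻⁴ s⁻¹
Pressure gradient: |∂P/∂n| = 700 Pa / 664000 m = 1.05×10⁻³ Pa/m
Geostrophic balance (pressure-gradient force = Coriolis force):
V_g = (1/(fρ)) |∂P/∂n| = 1.05×10⁻³ / (1.19×10⁻⁴ × 0.689) = 12.8 m/s

12.8 m s⁻¹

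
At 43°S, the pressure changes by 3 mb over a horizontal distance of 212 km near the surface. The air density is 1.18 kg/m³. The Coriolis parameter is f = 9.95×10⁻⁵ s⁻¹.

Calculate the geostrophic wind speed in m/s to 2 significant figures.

12 m/s

Pressure gradient: |∂P/∂n| = 300 Pa / 212000 m = 1.42×10⁻³ Pa/m
Geostrophic balance (pressure-gradient force = Coriolis force):
V_g = (1/(fρ)) |∂P/∂n| = 1.42×10⁻³ / (9.95×10⁻⁵ × 1.18) = 12.1 m/s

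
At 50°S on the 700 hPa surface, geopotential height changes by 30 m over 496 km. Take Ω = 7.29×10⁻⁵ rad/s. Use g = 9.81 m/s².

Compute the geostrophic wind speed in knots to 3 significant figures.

10.3 knots

Coriolis parameter at 50°S:
f = 2Ω sin φ = 2 × 7.29×10⁻⁵ × sin 50° = 1.12×10⁻⁴ s⁻¹
Height gradient: |∂Z/∂n| = 30 m / 496000 m = 6.05×10⁻⁵
On a pressure surface, geostrophic balance gives V_g = (g/f)|∂Z/∂n|:
V_g = 9.81 × 6.05×10⁻⁵ / 1.12×10⁻⁴ = 5.31 m/s
Converting: 5.31 m/s × 1.944 = 10.3 knots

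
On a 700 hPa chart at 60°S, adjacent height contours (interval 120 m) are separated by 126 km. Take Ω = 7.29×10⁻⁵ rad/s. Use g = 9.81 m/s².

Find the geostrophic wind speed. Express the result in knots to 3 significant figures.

144 knots

Coriolis parameter at 60°S:
f = 2Ω sin φ = 2 × 7.29×10⁻⁵ × sin 60° = 1.26×10⁻⁴ s⁻¹
Height gradient: |∂Z/∂n| = 120 m / 126000 m = 9.52×10⁻⁴
On a pressure surface, geostrophic balance gives V_g = (g/f)|∂Z/∂n|:
V_g = 9.81 × 9.52×10⁻⁴ / 1.26×10⁻⁴ = 74.0 m/s
Converting: 74.0 m/s × 1.944 = 144 knots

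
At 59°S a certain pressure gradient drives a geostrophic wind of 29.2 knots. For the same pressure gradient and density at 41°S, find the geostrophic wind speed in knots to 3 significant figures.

With the same pressure gradient and density, V_g ∝ 1/f ∝ 1/sin φ.
V₂ = V₁ · sin φ₁ / sin φ₂ = 29.2 × sin 59° / sin 41°
V₂ = 29.2 × 0.8572/0.6561 = 38.2 knots

38.2 knots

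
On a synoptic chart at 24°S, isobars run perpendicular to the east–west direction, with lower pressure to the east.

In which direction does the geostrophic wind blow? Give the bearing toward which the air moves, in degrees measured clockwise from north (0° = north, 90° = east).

000°

The pressure-gradient force points toward the east (bearing 090°).
Geostrophic balance: in the Southern Hemisphere the Coriolis force deflects motion to the left, so the geostrophic wind blows 90° to the left of the pressure-gradient force (low pressure on the right).
Rotating 090° by 90° counterclockwise gives 000° — the wind blows toward the north.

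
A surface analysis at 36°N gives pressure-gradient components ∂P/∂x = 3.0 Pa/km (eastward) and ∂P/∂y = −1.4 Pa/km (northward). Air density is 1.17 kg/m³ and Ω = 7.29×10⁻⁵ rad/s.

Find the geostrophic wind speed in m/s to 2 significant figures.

33 m/s

Coriolis parameter at 36°N:
f = 2Ω sin φ = 2 × 7.29×10⁻⁵ × sin 36° = 8.57×10⁻⁵ s⁻¹
Component geostrophic relations (x east, y north):
u_g = −(1/(fρ)) ∂P/∂y,  v_g = (1/(fρ)) ∂P/∂x
u_g = −(−1.4×10⁻³)/(8.57×10⁻⁵ × 1.17) = 14.0 m/s;  v_g = (3.0×10⁻³)/(8.57×10⁻⁵ × 1.17) = 29.9 m/s
|V_g| = √(u_g² + v_g²) = 33.0 m/s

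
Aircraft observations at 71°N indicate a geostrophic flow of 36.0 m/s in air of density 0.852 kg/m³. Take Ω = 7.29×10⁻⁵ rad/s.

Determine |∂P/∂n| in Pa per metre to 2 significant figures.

4.2×10⁻³ Pa/m

Coriolis parameter at 71°N:
f = 2Ω sin φ = 2 × 7.29×10⁻⁵ × sin 71° = 1.38×10⁻⁴ s⁻¹
Geostrophic balance rearranged: |∂P/∂n| = f ρ V_g
|∂P/∂n| = 1.38×10⁻⁴ × 0.852 × 36.0 = 4.23×10⁻³ Pa/m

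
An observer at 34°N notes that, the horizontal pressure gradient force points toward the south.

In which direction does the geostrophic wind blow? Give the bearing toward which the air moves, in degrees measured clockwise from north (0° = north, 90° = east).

The pressure-gradient force points toward the south (bearing 180°).
Geostrophic balance: in the Northern Hemisphere the Coriolis force deflects motion to the right, so the geostrophic wind blows 90° to the right of the pressure-gradient force (low pressure on the left).
Rotating 180° by 90° clockwise gives 270° — the wind blows toward the west.

270°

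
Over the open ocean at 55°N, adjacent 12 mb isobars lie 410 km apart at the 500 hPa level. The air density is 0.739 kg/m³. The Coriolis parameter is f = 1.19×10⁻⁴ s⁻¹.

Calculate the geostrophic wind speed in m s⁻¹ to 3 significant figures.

Pressure gradient: |∂P/∂n| = 1200 Pa / 410000 m = 2.93×10⁻³ Pa/m
Geostrophic balance (pressure-gradient force = Coriolis force):
V_g = (1/(fρ)) |∂P/∂n| = 2.93×10⁻³ / (1.19×10⁻⁴ × 0.739) = 33.3 m/s

33.3 m s⁻¹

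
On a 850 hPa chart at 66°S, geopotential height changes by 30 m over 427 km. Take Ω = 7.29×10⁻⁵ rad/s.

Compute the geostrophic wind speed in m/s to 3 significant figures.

5.17 m/s

Coriolis parameter at 66°S:
f = 2Ω sin φ = 2 × 7.29×10⁻⁵ × sin 66° = 1.33×10⁻⁴ s⁻¹
Height gradient: |∂Z/∂n| = 30 m / 427000 m = 7.03×10⁻⁵
On a pressure surface, geostrophic balance gives V_g = (g/f)|∂Z/∂n|:
V_g = 9.81 × 7.03×10⁻⁵ / 1.33×10⁻⁴ = 5.17 m/s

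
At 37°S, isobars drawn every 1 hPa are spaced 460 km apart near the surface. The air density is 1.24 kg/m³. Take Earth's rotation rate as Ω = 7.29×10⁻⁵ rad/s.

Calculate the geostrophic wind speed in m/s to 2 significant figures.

Coriolis parameter at 37°S:
f = 2Ω sin φ = 2 × 7.29×10⁻⁵ × sin 37° = 8.77×10⁻⁵ s⁻¹
Pressure gradient: |∂P/∂n| = 100 Pa / 460000 m = 2.17×10⁻⁴ Pa/m
Geostrophic balance (pressure-gradient force = Coriolis force):
V_g = (1/(fρ)) |∂P/∂n| = 2.17×10⁻⁴ / (8.77×10⁻⁵ × 1.24) = 2.00 m/s

2.0 m/s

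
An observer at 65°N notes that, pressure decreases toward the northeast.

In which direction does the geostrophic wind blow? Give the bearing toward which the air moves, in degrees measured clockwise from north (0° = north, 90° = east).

135°

The pressure-gradient force points toward the northeast (bearing 045°).
Geostrophic balance: in the Northern Hemisphere the Coriolis force deflects motion to the right, so the geostrophic wind blows 90° to the right of the pressure-gradient force (low pressure on the left).
Rotating 045° by 90° clockwise gives 135° — the wind blows toward the southeast.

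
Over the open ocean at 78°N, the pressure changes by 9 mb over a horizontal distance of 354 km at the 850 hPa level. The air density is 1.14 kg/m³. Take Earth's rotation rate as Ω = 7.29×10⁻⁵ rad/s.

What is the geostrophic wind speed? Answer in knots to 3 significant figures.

Coriolis parameter at 78°N:
f = 2Ω sin φ = 2 × 7.29×10⁻⁵ × sin 78° = 1.43×10⁻⁴ s⁻¹
Pressure gradient: |∂P/∂n| = 900 Pa / 354000 m = 2.54×10⁻³ Pa/m
Geostrophic balance (pressure-gradient force = Coriolis force):
V_g = (1/(fρ)) |∂P/∂n| = 2.54×10⁻³ / (1.43×10⁻⁴ × 1.14) = 15.6 m/s
Converting: 15.6 m/s × 1.944 = 30.4 knots

30.4 knots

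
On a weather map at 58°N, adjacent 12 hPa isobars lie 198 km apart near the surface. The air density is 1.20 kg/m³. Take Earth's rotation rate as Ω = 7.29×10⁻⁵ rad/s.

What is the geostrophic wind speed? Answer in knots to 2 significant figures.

Coriolis parameter at 58°N:
f = 2Ω sin φ = 2 × 7.29×10⁻⁵ × sin 58° = 1.24×10⁻⁴ s⁻¹
Pressure gradient: |∂P/∂n| = 1200 Pa / 198000 m = 6.06×10⁻³ Pa/m
Geostrophic balance (pressure-gradient force = Coriolis force):
V_g = (1/(fρ)) |∂P/∂n| = 6.06×10⁻³ / (1.24×10⁻⁴ × 1.20) = 40.8 m/s
Converting: 40.8 m/s × 1.944 = 79 knots

79 knots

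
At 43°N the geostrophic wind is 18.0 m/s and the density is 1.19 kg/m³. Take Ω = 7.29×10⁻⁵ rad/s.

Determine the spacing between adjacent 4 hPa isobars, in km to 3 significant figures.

188 km

Coriolis parameter at 43°N:
f = 2Ω sin φ = 2 × 7.29×10⁻⁵ × sin 43° = 9.94×10⁻⁵ s⁻¹
Geostrophic balance rearranged: |∂P/∂n| = f ρ V_g
|∂P/∂n| = 9.94×10⁻⁵ × 1.19 × 18.0 = 2.13×10⁻³ Pa/m
Isobar spacing: Δn = ΔP/|∂P/∂n| = 400 Pa / 2.13×10⁻³ Pa/m = 187802 m ≈ 188 km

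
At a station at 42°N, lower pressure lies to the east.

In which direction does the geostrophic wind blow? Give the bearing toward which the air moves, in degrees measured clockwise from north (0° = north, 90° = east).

180°

The pressure-gradient force points toward the east (bearing 090°).
Geostrophic balance: in the Northern Hemisphere the Coriolis force deflects motion to the right, so the geostrophic wind blows 90° to the right of the pressure-gradient force (low pressure on the left).
Rotating 090° by 90° clockwise gives 180° — the wind blows toward the south.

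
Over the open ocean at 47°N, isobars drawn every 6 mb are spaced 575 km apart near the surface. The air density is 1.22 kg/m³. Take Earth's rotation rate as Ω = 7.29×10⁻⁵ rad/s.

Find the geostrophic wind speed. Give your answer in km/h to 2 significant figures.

29 km/h

Coriolis parameter at 47°N:
f = 2Ω sin φ = 2 × 7.29×10⁻⁵ × sin 47° = 1.07×10⁻⁴ s⁻¹
Pressure gradient: |∂P/∂n| = 600 Pa / 575000 m = 1.04×10⁻³ Pa/m
Geostrophic balance (pressure-gradient force = Coriolis force):
V_g = (1/(fρ)) |∂P/∂n| = 1.04×10⁻³ / (1.07×10⁻⁴ × 1.22) = 8.02 m/s
Converting: 8.02 m/s × 3.6 = 29 km/h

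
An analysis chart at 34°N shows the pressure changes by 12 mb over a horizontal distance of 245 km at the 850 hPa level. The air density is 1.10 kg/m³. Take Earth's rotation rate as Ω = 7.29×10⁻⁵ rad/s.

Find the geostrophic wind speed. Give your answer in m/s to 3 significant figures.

54.6 m/s

Coriolis parameter at 34°N:
f = 2Ω sin φ = 2 × 7.29×10⁻⁵ × sin 34° = 8.15×10⁻⁵ s⁻¹
Pressure gradient: |∂P/∂n| = 1200 Pa / 245000 m = 4.90×10⁻³ Pa/m
Geostrophic balance (pressure-gradient force = Coriolis force):
V_g = (1/(fρ)) |∂P/∂n| = 4.90×10⁻³ / (8.15×10⁻⁵ × 1.10) = 54.6 m/s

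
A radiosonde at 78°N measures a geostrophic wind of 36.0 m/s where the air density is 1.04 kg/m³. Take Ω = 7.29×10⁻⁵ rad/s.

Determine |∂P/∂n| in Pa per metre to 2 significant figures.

Coriolis parameter at 78°N:
f = 2Ω sin φ = 2 × 7.29×10⁻⁵ × sin 78° = 1.43×10⁻⁴ s⁻¹
Geostrophic balance rearranged: |∂P/∂n| = f ρ V_g
|∂P/∂n| = 1.43×10⁻⁴ × 1.04 × 36.0 = 5.34×10⁻³ Pa/m

5.3×10⁻³ Pa/m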